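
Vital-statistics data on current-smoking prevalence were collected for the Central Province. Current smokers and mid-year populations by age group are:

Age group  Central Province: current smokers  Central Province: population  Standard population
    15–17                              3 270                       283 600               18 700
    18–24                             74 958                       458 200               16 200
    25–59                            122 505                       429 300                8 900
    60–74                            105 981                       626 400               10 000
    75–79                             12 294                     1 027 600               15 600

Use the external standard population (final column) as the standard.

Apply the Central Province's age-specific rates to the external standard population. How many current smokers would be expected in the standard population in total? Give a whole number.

Age-specific rates per 1 000 for the Central Province: 11.530, 163.592, 285.360, 169.191, 11.964.
Expected current smokers = Σ (standard pop × age-specific rate ÷ 1 000)
= 18 700×11.530/1 000 + 16 200×163.592/1 000 + 8 900×285.360/1 000 + 10 000×169.191/1 000 + 15 600×11.964/1 000
= 215.62 + 2650.20 + 2539.70 + 1691.91 + 186.64 = 7284.06.

7284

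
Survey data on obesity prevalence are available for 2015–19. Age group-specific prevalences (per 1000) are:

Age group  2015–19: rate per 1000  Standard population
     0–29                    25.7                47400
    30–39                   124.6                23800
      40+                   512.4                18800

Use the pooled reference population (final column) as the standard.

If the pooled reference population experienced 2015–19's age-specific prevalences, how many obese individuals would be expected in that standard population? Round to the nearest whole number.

13817

Expected obese individuals = Σ (standard pop × age-specific rate ÷ 1000)
= 47400×25.7/1000 + 23800×124.6/1000 + 18800×512.4/1000
= 1218.18 + 2965.48 + 9633.12 = 13816.78.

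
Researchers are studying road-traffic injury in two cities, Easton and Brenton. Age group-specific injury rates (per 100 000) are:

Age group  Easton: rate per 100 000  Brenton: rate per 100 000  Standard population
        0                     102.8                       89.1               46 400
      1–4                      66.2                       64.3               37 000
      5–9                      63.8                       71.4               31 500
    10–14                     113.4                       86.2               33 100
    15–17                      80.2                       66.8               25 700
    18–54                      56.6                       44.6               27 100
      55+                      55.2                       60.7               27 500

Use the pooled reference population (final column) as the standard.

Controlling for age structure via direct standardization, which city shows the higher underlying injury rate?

Easton

Standard total = 228 300; weights = 0.2032, 0.1621, 0.1380, 0.1450, 0.1126, 0.1187, 0.1205.
Easton: 0.2032×102.8 + 0.1621×66.2 + 0.1380×63.8 + 0.1450×113.4 + 0.1126×80.2 + 0.1187×56.6 + 0.1205×55.2 = 79.2622 per 100 000.
Brenton: 0.2032×89.1 + 0.1621×64.3 + 0.1380×71.4 + 0.1450×86.2 + 0.1126×66.8 + 0.1187×44.6 + 0.1205×60.7 = 71.0045 per 100 000.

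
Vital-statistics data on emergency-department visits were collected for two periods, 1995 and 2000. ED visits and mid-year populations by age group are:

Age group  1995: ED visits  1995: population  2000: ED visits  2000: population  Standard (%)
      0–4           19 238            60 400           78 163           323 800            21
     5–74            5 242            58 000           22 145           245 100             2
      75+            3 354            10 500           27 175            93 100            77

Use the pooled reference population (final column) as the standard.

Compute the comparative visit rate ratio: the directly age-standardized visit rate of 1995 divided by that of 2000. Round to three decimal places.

1.135

Age-specific rates per 1 000 for 1995: 318.510, 90.379, 319.429.
For 2000: 241.393, 90.351, 291.890.
Standard weights: 0.21, 0.02, 0.77.
1995: 0.2100×318.510 + 0.0200×90.379 + 0.7700×319.429 = 314.6547 per 1 000.
2000: 0.2100×241.393 + 0.0200×90.351 + 0.7700×291.890 = 277.2552 per 1 000.
Ratio = 314.6547 ÷ 277.2552 = 1.13489.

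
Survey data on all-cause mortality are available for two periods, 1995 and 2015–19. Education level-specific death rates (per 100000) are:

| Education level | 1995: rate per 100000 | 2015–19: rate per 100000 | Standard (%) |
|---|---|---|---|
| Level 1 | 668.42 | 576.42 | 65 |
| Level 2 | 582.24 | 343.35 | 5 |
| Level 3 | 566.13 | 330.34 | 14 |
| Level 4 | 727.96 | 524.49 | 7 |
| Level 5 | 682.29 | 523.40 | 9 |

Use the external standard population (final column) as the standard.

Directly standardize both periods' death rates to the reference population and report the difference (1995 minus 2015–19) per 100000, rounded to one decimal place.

133.3

Standard weights: 0.65, 0.05, 0.14, 0.07, 0.09.
1995: 0.6500×668.42 + 0.0500×582.24 + 0.1400×566.13 + 0.0700×727.96 + 0.0900×682.29 = 655.2065 per 100000.
2015–19: 0.6500×576.42 + 0.0500×343.35 + 0.1400×330.34 + 0.0700×524.49 + 0.0900×523.40 = 521.9084 per 100000.
Difference = 655.2065 − 521.9084 = 133.2981.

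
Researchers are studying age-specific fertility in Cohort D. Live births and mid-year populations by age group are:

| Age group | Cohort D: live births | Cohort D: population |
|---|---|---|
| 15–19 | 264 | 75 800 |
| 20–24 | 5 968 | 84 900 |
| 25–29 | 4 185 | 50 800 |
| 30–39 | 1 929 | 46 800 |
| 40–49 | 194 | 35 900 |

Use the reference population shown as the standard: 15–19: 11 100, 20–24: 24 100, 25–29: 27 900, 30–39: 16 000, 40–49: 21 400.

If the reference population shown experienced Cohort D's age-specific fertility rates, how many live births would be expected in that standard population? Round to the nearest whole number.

4806

Age-specific rates per 1 000 for Cohort D: 3.483, 70.294, 82.382, 41.218, 5.404.
Expected live births = Σ (standard pop × age-specific rate ÷ 1 000)
= 11 100×3.483/1 000 + 24 100×70.294/1 000 + 27 900×82.382/1 000 + 16 000×41.218/1 000 + 21 400×5.404/1 000
= 38.66 + 1694.10 + 2298.45 + 659.49 + 115.64 = 4806.34.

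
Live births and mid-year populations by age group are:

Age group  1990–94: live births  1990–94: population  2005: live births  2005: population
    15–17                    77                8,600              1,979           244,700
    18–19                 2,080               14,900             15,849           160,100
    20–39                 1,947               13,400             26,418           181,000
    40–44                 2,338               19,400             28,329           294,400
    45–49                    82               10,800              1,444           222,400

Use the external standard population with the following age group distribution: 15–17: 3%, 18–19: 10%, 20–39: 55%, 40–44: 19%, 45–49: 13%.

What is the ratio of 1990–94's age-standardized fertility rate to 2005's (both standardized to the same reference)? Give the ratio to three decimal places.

Age-specific rates per 1,000 for 1990–94: 8.953, 139.597, 145.299, 120.515, 7.593.
For 2005: 8.087, 98.994, 145.956, 96.226, 6.493.
Standard weights: 0.03, 0.10, 0.55, 0.19, 0.13.
1990–94: 0.0300×8.953 + 0.1000×139.597 + 0.5500×145.299 + 0.1900×120.515 + 0.1300×7.593 = 118.0275 per 1,000.
2005: 0.0300×8.087 + 0.1000×98.994 + 0.5500×145.956 + 0.1900×96.226 + 0.1300×6.493 = 109.5448 per 1,000.
Ratio = 118.0275 ÷ 109.5448 = 1.07744.

1.077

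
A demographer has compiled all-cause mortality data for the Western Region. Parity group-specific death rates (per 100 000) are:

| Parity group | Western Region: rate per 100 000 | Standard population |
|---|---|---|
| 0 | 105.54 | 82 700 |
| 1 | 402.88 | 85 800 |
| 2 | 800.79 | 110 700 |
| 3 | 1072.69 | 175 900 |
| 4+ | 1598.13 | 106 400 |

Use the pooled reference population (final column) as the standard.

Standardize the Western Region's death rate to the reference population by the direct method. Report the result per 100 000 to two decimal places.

873.86

Standard total = 561 500; weights = 0.1473, 0.1528, 0.1972, 0.3133, 0.1895.
Standardized rate: 0.1473×105.54 + 0.1528×402.88 + 0.1972×800.79 + 0.3133×1072.69 + 0.1895×1598.13 = 873.8556 per 100 000.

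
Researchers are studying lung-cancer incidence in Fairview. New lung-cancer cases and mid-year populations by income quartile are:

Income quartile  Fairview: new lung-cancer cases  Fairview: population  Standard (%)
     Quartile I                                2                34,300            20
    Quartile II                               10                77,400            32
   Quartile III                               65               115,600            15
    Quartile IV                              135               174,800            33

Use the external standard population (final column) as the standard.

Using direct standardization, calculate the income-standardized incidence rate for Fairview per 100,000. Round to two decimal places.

Income-specific rates per 100,000 for Fairview: 5.83, 12.92, 56.23, 77.23.
Standard weights: 0.20, 0.32, 0.15, 0.33.
Standardized rate: 0.2000×5.83 + 0.3200×12.92 + 0.1500×56.23 + 0.3300×77.23 = 39.2211 per 100,000.

39.22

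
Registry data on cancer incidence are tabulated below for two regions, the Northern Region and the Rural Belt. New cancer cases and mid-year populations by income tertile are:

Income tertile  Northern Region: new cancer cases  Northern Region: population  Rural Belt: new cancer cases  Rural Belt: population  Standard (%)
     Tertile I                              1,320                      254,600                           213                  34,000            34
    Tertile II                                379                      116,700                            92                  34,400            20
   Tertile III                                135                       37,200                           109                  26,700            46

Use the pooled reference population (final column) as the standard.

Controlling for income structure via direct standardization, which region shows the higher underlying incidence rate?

Income-specific rates per 100,000 for the Northern Region: 518.46, 324.76, 362.90.
For the Rural Belt: 626.47, 267.44, 408.24.
Standard weights: 0.34, 0.20, 0.46.
The Northern Region: 0.3400×518.46 + 0.2000×324.76 + 0.4600×362.90 = 408.1649 per 100,000.
The Rural Belt: 0.3400×626.47 + 0.2000×267.44 + 0.4600×408.24 = 454.2786 per 100,000.
The crude rates (448.96 vs 435.33) would put the Northern Region higher, but that reflects its income composition; once standardized to a common income structure, the Rural Belt has the higher underlying rate.

Rural Belt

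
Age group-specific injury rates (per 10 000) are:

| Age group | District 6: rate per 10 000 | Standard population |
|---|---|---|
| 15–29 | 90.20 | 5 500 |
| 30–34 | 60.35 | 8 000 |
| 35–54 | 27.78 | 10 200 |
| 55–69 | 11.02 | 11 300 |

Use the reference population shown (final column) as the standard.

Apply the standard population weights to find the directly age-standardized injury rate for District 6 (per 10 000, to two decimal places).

Standard total = 35 000; weights = 0.1571, 0.2286, 0.2914, 0.3229.
Standardized rate: 0.1571×90.20 + 0.2286×60.35 + 0.2914×27.78 + 0.3229×11.02 = 39.6223 per 10 000.

39.62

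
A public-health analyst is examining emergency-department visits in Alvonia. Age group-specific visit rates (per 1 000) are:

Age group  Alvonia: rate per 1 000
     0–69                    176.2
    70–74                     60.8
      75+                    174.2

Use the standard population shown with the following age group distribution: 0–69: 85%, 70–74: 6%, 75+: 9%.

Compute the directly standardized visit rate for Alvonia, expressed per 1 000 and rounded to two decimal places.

169.10

Standard weights: 0.85, 0.06, 0.09.
Standardized rate: 0.8500×176.2 + 0.0600×60.8 + 0.0900×174.2 = 169.0960 per 1 000.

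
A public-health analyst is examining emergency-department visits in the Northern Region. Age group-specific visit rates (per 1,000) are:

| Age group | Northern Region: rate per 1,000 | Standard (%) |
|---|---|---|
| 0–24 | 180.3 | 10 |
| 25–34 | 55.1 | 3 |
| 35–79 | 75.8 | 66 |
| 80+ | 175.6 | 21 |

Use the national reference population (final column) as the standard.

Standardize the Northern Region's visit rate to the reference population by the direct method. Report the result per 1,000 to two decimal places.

106.59

Standard weights: 0.10, 0.03, 0.66, 0.21.
Standardized rate: 0.1000×180.3 + 0.0300×55.1 + 0.6600×75.8 + 0.2100×175.6 = 106.5870 per 1,000.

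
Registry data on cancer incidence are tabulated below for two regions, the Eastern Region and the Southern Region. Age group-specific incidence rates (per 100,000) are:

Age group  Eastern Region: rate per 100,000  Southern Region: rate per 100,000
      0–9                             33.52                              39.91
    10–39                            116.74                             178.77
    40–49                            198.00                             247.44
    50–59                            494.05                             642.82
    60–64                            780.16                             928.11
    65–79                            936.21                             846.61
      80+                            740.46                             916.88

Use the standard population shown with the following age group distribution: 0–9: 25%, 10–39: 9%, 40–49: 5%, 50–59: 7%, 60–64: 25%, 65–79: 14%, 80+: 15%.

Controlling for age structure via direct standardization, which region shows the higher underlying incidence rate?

Standard weights: 0.25, 0.09, 0.05, 0.07, 0.25, 0.14, 0.15.
The Eastern Region: 0.2500×33.52 + 0.0900×116.74 + 0.0500×198.00 + 0.0700×494.05 + 0.2500×780.16 + 0.1400×936.21 + 0.1500×740.46 = 500.5485 per 100,000.
The Southern Region: 0.2500×39.91 + 0.0900×178.77 + 0.0500×247.44 + 0.0700×642.82 + 0.2500×928.11 + 0.1400×846.61 + 0.1500×916.88 = 571.5211 per 100,000.

Southern Region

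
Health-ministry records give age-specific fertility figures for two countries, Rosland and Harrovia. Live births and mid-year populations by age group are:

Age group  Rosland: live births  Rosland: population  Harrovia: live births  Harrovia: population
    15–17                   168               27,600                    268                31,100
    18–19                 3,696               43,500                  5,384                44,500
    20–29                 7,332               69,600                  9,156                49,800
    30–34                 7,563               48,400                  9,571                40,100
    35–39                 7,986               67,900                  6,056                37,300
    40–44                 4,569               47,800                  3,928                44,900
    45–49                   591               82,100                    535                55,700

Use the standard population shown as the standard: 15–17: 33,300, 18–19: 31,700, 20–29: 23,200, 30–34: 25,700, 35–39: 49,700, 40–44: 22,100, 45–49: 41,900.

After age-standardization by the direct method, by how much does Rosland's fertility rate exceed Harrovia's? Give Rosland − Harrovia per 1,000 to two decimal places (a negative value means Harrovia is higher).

-32.12

Age-specific rates per 1,000 for Rosland: 6.087, 84.966, 105.345, 156.260, 117.614, 95.586, 7.199.
For Harrovia: 8.617, 120.989, 183.855, 238.678, 162.359, 87.483, 9.605.
Standard total = 227,600; weights = 0.1463, 0.1393, 0.1019, 0.1129, 0.2184, 0.0971, 0.1841.
Rosland: 0.1463×6.087 + 0.1393×84.966 + 0.1019×105.345 + 0.1129×156.260 + 0.2184×117.614 + 0.0971×95.586 + 0.1841×7.199 = 77.3967 per 1,000.
Harrovia: 0.1463×8.617 + 0.1393×120.989 + 0.1019×183.855 + 0.1129×238.678 + 0.2184×162.359 + 0.0971×87.483 + 0.1841×9.605 = 109.5205 per 1,000.
Difference = 77.3967 − 109.5205 = -32.1238.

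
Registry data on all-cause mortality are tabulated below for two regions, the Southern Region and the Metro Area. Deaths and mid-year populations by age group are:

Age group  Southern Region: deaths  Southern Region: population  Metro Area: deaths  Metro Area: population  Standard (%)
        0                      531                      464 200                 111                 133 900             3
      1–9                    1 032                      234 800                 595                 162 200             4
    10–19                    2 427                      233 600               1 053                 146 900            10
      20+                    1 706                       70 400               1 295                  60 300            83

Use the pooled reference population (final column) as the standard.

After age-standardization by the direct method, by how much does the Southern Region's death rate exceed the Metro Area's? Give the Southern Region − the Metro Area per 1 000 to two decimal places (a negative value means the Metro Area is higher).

Age-specific rates per 1 000 for the Southern Region: 1.144, 4.395, 10.390, 24.233.
For the Metro Area: 0.829, 3.668, 7.168, 21.476.
Standard weights: 0.03, 0.04, 0.10, 0.83.
The Southern Region: 0.0300×1.144 + 0.0400×4.395 + 0.1000×10.390 + 0.8300×24.233 = 21.3624 per 1 000.
The Metro Area: 0.0300×0.829 + 0.0400×3.668 + 0.1000×7.168 + 0.8300×21.476 = 18.7135 per 1 000.
Difference = 21.3624 − 18.7135 = 2.6490.

2.65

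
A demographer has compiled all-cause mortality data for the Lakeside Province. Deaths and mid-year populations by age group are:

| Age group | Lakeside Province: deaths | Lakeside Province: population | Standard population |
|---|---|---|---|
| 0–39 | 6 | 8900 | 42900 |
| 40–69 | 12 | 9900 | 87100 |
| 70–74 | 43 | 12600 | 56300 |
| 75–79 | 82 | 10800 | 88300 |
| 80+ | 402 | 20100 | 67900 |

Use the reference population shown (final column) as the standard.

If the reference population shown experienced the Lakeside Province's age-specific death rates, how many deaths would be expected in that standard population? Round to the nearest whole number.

Age-specific rates per 1000 for the Lakeside Province: 0.674, 1.212, 3.413, 7.593, 20.000.
Expected deaths = Σ (standard pop × age-specific rate ÷ 1000)
= 42900×0.674/1000 + 87100×1.212/1000 + 56300×3.413/1000 + 88300×7.593/1000 + 67900×20.000/1000
= 28.92 + 105.58 + 192.13 + 670.43 + 1358.00 = 2355.06.

2355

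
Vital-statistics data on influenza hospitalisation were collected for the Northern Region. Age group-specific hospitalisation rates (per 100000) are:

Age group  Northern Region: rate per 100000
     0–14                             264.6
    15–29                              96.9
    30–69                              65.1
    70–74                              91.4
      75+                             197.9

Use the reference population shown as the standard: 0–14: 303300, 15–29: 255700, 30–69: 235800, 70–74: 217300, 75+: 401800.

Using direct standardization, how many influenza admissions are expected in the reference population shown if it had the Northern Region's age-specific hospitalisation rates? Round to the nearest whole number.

Expected influenza admissions = Σ (standard pop × age-specific rate ÷ 100000)
= 303300×264.6/100000 + 255700×96.9/100000 + 235800×65.1/100000 + 217300×91.4/100000 + 401800×197.9/100000
= 802.53 + 247.77 + 153.51 + 198.61 + 795.16 = 2197.59.

2198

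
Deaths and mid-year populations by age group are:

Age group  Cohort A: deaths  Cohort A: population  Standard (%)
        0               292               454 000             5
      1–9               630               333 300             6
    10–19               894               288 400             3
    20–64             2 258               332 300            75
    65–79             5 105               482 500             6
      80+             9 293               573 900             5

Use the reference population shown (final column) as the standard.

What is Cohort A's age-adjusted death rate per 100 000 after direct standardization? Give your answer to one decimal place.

677.9

Age-specific rates per 100 000 for Cohort A: 64.32, 189.02, 309.99, 679.51, 1058.03, 1619.27.
Standard weights: 0.05, 0.06, 0.03, 0.75, 0.06, 0.05.
Standardized rate: 0.0500×64.32 + 0.0600×189.02 + 0.0300×309.99 + 0.7500×679.51 + 0.0600×1058.03 + 0.0500×1619.27 = 677.9319 per 100 000.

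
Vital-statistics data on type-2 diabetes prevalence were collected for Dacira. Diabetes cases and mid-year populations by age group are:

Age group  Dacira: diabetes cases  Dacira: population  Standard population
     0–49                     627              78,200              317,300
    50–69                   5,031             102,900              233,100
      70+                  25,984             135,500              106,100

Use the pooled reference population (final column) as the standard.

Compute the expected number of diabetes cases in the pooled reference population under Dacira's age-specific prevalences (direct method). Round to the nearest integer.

Age-specific rates per 1,000 for Dacira: 8.018, 48.892, 191.764.
Expected diabetes cases = Σ (standard pop × age-specific rate ÷ 1,000)
= 317,300×8.018/1,000 + 233,100×48.892/1,000 + 106,100×191.764/1,000
= 2544.08 + 11396.76 + 20346.14 = 34286.98.

34287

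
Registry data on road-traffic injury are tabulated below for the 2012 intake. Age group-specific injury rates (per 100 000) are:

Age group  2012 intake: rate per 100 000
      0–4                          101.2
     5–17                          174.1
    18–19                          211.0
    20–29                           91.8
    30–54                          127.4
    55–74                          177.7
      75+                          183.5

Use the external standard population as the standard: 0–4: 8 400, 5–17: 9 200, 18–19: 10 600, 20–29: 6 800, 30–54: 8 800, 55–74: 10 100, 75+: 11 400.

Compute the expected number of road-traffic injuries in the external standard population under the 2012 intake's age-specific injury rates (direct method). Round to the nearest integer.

103

Expected road-traffic injuries = Σ (standard pop × age-specific rate ÷ 100 000)
= 8 400×101.2/100 000 + 9 200×174.1/100 000 + 10 600×211.0/100 000 + 6 800×91.8/100 000 + 8 800×127.4/100 000 + 10 100×177.7/100 000 + 11 400×183.5/100 000
= 8.50 + 16.02 + 22.37 + 6.24 + 11.21 + 17.95 + 20.92 = 103.20.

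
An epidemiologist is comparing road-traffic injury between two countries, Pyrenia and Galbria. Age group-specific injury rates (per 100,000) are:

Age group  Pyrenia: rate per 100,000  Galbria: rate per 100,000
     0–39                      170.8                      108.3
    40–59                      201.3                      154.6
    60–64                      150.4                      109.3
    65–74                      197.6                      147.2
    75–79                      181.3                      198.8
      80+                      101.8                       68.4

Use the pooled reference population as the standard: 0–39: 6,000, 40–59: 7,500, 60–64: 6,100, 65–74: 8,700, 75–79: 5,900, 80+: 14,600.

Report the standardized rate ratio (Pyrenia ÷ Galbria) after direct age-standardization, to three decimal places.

Standard total = 48,800; weights = 0.1230, 0.1537, 0.1250, 0.1783, 0.1209, 0.2992.
Pyrenia: 0.1230×170.8 + 0.1537×201.3 + 0.1250×150.4 + 0.1783×197.6 + 0.1209×181.3 + 0.2992×101.8 = 158.3414 per 100,000.
Galbria: 0.1230×108.3 + 0.1537×154.6 + 0.1250×109.3 + 0.1783×147.2 + 0.1209×198.8 + 0.2992×68.4 = 121.4801 per 100,000.
Ratio = 158.3414 ÷ 121.4801 = 1.30343.

1.303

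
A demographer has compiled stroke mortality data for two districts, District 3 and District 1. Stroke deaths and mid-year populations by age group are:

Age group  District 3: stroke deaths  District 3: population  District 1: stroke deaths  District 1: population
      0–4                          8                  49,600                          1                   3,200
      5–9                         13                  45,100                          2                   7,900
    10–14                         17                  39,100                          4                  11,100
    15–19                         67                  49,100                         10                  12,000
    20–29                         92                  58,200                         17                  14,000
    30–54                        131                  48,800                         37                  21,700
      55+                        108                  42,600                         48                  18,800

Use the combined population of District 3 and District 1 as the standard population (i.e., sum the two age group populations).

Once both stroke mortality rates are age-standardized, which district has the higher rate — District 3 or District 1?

District 3

Age-specific rates per 100,000 for District 3: 16.13, 28.82, 43.48, 136.46, 158.08, 268.44, 253.52.
For District 1: 31.25, 25.32, 36.04, 83.33, 121.43, 170.51, 255.32.
Combined standard total = 421,200; weights = 0.1254, 0.1258, 0.1192, 0.1451, 0.1714, 0.1674, 0.1458.
District 3: 0.1254×16.13 + 0.1258×28.82 + 0.1192×43.48 + 0.1451×136.46 + 0.1714×158.08 + 0.1674×268.44 + 0.1458×253.52 = 139.6103 per 100,000.
District 1: 0.1254×31.25 + 0.1258×25.32 + 0.1192×36.04 + 0.1451×83.33 + 0.1714×121.43 + 0.1674×170.51 + 0.1458×255.32 = 110.0592 per 100,000.
The crude rates (131.13 vs 134.16) would put District 1 higher, but that reflects its age composition; once standardized to a common age structure, District 3 has the higher underlying rate.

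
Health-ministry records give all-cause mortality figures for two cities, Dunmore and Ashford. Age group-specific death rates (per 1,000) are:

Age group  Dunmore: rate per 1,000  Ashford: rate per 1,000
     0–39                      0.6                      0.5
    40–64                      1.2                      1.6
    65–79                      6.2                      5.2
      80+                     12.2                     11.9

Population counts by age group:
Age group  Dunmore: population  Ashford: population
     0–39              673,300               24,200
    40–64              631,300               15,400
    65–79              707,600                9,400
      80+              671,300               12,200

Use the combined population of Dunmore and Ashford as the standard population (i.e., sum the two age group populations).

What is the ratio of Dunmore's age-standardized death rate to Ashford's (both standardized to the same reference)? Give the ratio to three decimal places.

1.055

Combined standard total = 2,744,700; weights = 0.2541, 0.2356, 0.2612, 0.2490.
Dunmore: 0.2541×0.6 + 0.2356×1.2 + 0.2612×6.2 + 0.2490×12.2 = 5.0930 per 1,000.
Ashford: 0.2541×0.5 + 0.2356×1.6 + 0.2612×5.2 + 0.2490×11.9 = 4.8259 per 1,000.
Ratio = 5.0930 ÷ 4.8259 = 1.05535.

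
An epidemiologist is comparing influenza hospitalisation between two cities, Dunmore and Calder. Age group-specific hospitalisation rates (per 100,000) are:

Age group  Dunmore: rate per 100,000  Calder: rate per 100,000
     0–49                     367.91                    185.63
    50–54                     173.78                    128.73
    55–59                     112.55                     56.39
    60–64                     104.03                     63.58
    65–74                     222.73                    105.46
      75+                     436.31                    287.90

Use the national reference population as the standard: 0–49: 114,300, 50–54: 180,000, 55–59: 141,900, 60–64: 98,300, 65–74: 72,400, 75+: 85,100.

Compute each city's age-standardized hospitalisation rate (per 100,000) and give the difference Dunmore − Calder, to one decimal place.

Standard total = 692,000; weights = 0.1652, 0.2601, 0.2051, 0.1421, 0.1046, 0.1230.
Dunmore: 0.1652×367.91 + 0.2601×173.78 + 0.2051×112.55 + 0.1421×104.03 + 0.1046×222.73 + 0.1230×436.31 = 220.7878 per 100,000.
Calder: 0.1652×185.63 + 0.2601×128.73 + 0.2051×56.39 + 0.1421×63.58 + 0.1046×105.46 + 0.1230×287.90 = 131.1794 per 100,000.
Difference = 220.7878 − 131.1794 = 89.6084.

89.6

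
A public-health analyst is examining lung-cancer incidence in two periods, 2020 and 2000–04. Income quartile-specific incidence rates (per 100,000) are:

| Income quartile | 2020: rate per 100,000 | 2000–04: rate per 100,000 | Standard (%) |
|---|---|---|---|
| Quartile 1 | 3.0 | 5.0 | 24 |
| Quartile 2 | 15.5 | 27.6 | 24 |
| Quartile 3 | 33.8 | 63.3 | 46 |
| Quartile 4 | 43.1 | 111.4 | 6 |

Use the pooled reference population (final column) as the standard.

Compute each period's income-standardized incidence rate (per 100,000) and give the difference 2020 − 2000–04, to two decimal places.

Standard weights: 0.24, 0.24, 0.46, 0.06.
2020: 0.2400×3.0 + 0.2400×15.5 + 0.4600×33.8 + 0.0600×43.1 = 22.5740 per 100,000.
2000–04: 0.2400×5.0 + 0.2400×27.6 + 0.4600×63.3 + 0.0600×111.4 = 43.6260 per 100,000.
Difference = 22.5740 − 43.6260 = -21.0520.

-21.05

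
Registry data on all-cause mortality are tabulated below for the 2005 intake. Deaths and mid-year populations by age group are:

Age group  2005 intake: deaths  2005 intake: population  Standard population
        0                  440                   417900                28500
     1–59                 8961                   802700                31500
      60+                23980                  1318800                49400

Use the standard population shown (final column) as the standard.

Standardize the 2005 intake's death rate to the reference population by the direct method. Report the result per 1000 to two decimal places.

11.70

Age-specific rates per 1000 for the 2005 intake: 1.053, 11.164, 18.183.
Standard total = 109400; weights = 0.2605, 0.2879, 0.4516.
Standardized rate: 0.2605×1.053 + 0.2879×11.164 + 0.4516×18.183 = 11.6994 per 1000.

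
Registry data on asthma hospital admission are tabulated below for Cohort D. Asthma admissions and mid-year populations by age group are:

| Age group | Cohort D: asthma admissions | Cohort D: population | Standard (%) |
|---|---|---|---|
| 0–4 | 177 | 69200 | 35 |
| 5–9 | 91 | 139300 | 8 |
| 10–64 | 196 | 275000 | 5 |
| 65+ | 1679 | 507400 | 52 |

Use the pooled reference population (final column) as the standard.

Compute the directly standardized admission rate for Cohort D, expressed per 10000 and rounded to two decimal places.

27.04

Age-specific rates per 10000 for Cohort D: 25.58, 6.53, 7.13, 33.09.
Standard weights: 0.35, 0.08, 0.05, 0.52.
Standardized rate: 0.3500×25.58 + 0.0800×6.53 + 0.0500×7.13 + 0.5200×33.09 = 27.0382 per 10000.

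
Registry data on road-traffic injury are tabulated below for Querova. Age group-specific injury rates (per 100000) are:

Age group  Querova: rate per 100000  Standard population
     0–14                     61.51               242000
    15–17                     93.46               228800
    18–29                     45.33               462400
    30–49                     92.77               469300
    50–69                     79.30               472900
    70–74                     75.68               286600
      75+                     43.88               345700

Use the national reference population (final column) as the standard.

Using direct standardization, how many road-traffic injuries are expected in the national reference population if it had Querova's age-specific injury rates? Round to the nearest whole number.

1751

Expected road-traffic injuries = Σ (standard pop × age-specific rate ÷ 100000)
= 242000×61.51/100000 + 228800×93.46/100000 + 462400×45.33/100000 + 469300×92.77/100000 + 472900×79.30/100000 + 286600×75.68/100000 + 345700×43.88/100000
= 148.85 + 213.84 + 209.61 + 435.37 + 375.01 + 216.90 + 151.69 = 1751.27.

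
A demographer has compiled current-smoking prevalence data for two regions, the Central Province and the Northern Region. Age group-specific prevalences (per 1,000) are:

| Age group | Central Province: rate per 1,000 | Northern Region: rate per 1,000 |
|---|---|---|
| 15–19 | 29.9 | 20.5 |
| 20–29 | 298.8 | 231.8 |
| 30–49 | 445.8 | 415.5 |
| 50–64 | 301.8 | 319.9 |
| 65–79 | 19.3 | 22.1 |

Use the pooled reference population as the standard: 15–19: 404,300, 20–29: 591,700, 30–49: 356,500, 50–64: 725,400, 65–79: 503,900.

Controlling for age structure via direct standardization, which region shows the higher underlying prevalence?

Standard total = 2,581,800; weights = 0.1566, 0.2292, 0.1381, 0.2810, 0.1952.
The Central Province: 0.1566×29.9 + 0.2292×298.8 + 0.1381×445.8 + 0.2810×301.8 + 0.1952×19.3 = 223.2811 per 1,000.
The Northern Region: 0.1566×20.5 + 0.2292×231.8 + 0.1381×415.5 + 0.2810×319.9 + 0.1952×22.1 = 207.9021 per 1,000.

Central Province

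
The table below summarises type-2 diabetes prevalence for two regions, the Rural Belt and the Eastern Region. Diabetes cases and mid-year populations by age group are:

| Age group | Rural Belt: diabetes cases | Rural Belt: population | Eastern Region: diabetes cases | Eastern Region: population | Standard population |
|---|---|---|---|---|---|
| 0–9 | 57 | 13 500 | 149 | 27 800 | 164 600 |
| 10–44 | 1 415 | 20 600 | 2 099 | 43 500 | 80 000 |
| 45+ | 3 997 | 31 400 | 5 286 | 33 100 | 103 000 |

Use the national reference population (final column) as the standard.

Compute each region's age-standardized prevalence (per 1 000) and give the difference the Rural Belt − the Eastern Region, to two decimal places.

Age-specific rates per 1 000 for the Rural Belt: 4.222, 68.689, 127.293.
For the Eastern Region: 5.360, 48.253, 159.698.
Standard total = 347 600; weights = 0.4735, 0.2301, 0.2963.
The Rural Belt: 0.4735×4.222 + 0.2301×68.689 + 0.2963×127.293 = 55.5273 per 1 000.
The Eastern Region: 0.4735×5.360 + 0.2301×48.253 + 0.2963×159.698 = 60.9647 per 1 000.
Difference = 55.5273 − 60.9647 = -5.4373.

-5.44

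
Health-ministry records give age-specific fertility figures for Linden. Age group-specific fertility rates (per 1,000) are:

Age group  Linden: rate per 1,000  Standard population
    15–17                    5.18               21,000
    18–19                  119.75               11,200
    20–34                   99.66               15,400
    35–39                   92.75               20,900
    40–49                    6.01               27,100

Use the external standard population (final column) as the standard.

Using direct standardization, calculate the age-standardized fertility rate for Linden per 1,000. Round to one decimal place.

53.2

Standard total = 95,600; weights = 0.2197, 0.1172, 0.1611, 0.2186, 0.2835.
Standardized rate: 0.2197×5.18 + 0.1172×119.75 + 0.1611×99.66 + 0.2186×92.75 + 0.2835×6.01 = 53.2018 per 1,000.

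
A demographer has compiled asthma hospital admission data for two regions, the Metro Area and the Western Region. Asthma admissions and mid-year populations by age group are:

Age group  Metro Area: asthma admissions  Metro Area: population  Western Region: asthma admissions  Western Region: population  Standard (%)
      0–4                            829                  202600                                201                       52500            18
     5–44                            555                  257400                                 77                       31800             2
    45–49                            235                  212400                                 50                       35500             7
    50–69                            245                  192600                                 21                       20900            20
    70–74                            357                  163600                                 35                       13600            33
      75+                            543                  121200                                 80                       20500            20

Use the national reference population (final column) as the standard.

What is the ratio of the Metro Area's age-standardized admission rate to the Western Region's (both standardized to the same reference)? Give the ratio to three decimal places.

1.023

Age-specific rates per 10000 for the Metro Area: 40.92, 21.56, 11.06, 12.72, 21.82, 44.80.
For the Western Region: 38.29, 24.21, 14.08, 10.05, 25.74, 39.02.
Standard weights: 0.18, 0.02, 0.07, 0.20, 0.33, 0.20.
The Metro Area: 0.1800×40.92 + 0.0200×21.56 + 0.0700×11.06 + 0.2000×12.72 + 0.3300×21.82 + 0.2000×44.80 = 27.2766 per 10000.
The Western Region: 0.1800×38.29 + 0.0200×24.21 + 0.0700×14.08 + 0.2000×10.05 + 0.3300×25.74 + 0.2000×39.02 = 26.6687 per 10000.
Ratio = 27.2766 ÷ 26.6687 = 1.02279.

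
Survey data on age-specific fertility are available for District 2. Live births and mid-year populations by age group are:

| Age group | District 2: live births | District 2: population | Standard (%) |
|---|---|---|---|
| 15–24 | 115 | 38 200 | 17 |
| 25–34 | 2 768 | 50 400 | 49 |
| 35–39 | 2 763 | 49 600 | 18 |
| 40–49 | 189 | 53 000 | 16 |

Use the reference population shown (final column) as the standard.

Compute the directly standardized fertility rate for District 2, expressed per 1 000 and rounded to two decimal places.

38.02

Age-specific rates per 1 000 for District 2: 3.010, 54.921, 55.706, 3.566.
Standard weights: 0.17, 0.49, 0.18, 0.16.
Standardized rate: 0.1700×3.010 + 0.4900×54.921 + 0.1800×55.706 + 0.1600×3.566 = 38.0205 per 1 000.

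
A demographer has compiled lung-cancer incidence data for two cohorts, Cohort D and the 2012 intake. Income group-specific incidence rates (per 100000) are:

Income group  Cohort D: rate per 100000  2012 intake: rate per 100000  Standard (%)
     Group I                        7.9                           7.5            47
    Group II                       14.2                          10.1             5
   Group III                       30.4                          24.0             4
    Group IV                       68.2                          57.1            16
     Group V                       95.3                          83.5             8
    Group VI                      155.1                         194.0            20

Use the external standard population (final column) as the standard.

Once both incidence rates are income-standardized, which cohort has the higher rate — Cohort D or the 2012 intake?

Standard weights: 0.47, 0.05, 0.04, 0.16, 0.08, 0.20.
Cohort D: 0.4700×7.9 + 0.0500×14.2 + 0.0400×30.4 + 0.1600×68.2 + 0.0800×95.3 + 0.2000×155.1 = 55.1950 per 100000.
The 2012 intake: 0.4700×7.5 + 0.0500×10.1 + 0.0400×24.0 + 0.1600×57.1 + 0.0800×83.5 + 0.2000×194.0 = 59.6060 per 100000.

2012 intake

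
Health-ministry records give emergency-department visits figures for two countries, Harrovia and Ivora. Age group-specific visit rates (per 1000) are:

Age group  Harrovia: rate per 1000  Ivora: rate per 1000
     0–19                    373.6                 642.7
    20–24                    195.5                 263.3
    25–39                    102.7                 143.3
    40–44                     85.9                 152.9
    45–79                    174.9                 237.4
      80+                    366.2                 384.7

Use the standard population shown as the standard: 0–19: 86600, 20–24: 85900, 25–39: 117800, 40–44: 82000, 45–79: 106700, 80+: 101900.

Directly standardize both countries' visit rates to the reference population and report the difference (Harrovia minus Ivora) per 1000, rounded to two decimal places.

-82.56

Standard total = 580900; weights = 0.1491, 0.1479, 0.2028, 0.1412, 0.1837, 0.1754.
Harrovia: 0.1491×373.6 + 0.1479×195.5 + 0.2028×102.7 + 0.1412×85.9 + 0.1837×174.9 + 0.1754×366.2 = 213.9210 per 1000.
Ivora: 0.1491×642.7 + 0.1479×263.3 + 0.2028×143.3 + 0.1412×152.9 + 0.1837×237.4 + 0.1754×384.7 = 296.4802 per 1000.
Difference = 213.9210 − 296.4802 = -82.5592.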